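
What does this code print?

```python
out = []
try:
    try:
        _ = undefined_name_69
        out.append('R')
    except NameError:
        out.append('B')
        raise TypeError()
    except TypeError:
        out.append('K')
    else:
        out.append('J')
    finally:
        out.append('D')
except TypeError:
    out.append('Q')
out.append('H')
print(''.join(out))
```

Execution trace: 'B' (except NameError) → 'D' (finally) → 'Q' (outer except TypeError) → 'H' (after the try/except). Output: BDQH

Answer: BDQH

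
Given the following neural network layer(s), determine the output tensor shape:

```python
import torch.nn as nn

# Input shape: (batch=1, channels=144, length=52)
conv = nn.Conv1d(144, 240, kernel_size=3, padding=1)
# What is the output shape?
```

Input: (1, 144, 52) -> Output: (1, 240, 52)

Answer: (1, 240, 52)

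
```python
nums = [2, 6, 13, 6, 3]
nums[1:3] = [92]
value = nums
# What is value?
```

Trace:
`nums = [2, 6, 13, 6, 3]` → nums = [2, 6, 13, 6, 3]
`nums[1:3] = [92]` → nums = [2, 92, 6, 3]
`value = nums` → value = [2, 92, 6, 3]
So value = [2, 92, 6, 3]

Answer: [2, 92, 6, 3]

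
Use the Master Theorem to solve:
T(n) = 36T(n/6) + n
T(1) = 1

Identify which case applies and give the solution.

a=36, b=6, f(n)=n. log_6(36) = 2. Since c=1 < 2, Case 1 applies: T(n) = Θ(n^log_b(a)) = O(n^2).

Answer: O(n^2) - Case 1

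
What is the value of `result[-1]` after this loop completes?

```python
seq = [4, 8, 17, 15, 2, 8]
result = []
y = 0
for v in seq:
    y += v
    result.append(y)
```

Cumulative sum ends at 54
`result` takes the values: [] → [4] → [4, 12] → [4, 12, 29] → [4, 12, 29, 44] → [4, 12, 29, 44, 46] → [4, 12, 29, 44, 46, 54]
So `result[-1]` = 54

Answer: 54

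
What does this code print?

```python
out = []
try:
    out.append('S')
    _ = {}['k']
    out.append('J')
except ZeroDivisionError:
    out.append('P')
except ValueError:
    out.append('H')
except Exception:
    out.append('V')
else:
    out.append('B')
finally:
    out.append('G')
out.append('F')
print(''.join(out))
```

Execution trace: 'S' (try body) → 'V' (except Exception) → 'G' (finally) → 'F' (after the try/except). Output: SVGF

Answer: SVGF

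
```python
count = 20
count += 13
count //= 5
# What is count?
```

Trace:
`count = 20` → count = 20
`count += 13` → count = 33
`count //= 5` → count = 6
So count = 6

Answer: 6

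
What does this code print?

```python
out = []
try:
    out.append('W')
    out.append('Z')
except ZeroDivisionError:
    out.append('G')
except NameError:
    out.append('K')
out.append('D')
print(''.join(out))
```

Execution trace: 'W' (try body) → 'Z' (try body, no exception) → 'D' (after the try/except). Output: WZD

Answer: WZD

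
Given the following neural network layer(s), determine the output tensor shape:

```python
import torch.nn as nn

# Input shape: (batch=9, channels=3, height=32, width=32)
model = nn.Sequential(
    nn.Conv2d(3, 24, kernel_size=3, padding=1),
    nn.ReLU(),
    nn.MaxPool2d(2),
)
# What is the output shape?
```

Input: (9, 3, 32, 32) -> after Conv2d: (9, 24, 32, 32) -> after ReLU: (9, 24, 32, 32) -> Output: (9, 24, 16, 16)

Answer: (9, 24, 16, 16)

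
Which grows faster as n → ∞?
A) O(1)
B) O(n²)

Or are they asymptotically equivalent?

O(1) vs O(n²): Higher order terms dominate.

Answer: B) O(n²) grows faster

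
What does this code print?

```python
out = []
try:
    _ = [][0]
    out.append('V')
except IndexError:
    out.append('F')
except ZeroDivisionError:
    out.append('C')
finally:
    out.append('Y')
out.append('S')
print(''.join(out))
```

Execution trace: 'F' (except IndexError) → 'Y' (finally) → 'S' (after the try/except). Output: FYS

Answer: FYS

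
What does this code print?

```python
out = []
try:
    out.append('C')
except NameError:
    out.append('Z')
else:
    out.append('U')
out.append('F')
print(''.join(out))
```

Execution trace: 'C' (try body, no exception) → 'U' (else) → 'F' (after the try/except). Output: CUF

Answer: CUF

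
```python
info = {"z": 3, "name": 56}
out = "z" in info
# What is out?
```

Trace:
`info = {"z": 3, "name": 56}` → info = {'z': 3, 'name': 56}
`out = "z" in info` → out = True
So out = True

Answer: True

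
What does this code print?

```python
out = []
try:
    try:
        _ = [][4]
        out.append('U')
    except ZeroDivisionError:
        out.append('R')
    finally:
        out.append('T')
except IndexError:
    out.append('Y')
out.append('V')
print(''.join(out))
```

Execution trace: 'T' (finally) → 'Y' (outer except IndexError) → 'V' (after the try/except). Output: TYV

Answer: TYV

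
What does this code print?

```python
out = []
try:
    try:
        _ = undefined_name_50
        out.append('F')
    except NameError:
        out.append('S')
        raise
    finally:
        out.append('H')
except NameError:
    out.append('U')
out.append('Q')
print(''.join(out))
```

Execution trace: 'S' (except NameError) → 'H' (finally) → 'U' (outer except NameError) → 'Q' (after the try/except). Output: SHUQ

Answer: SHUQ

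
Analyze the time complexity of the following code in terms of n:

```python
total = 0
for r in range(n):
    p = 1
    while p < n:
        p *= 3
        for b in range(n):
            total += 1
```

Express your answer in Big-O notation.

Each loop level contributes: n × log n × n. Multiplying the contributions gives O(n^2 log n).

Answer: O(n^2 log n)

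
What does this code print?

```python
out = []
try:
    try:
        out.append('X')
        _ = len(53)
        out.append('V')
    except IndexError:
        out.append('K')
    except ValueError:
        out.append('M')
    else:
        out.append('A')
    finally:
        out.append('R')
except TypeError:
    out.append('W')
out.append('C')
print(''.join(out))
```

Execution trace: 'X' (try body) → 'R' (finally) → 'W' (outer except TypeError) → 'C' (after the try/except). Output: XRWC

Answer: XRWC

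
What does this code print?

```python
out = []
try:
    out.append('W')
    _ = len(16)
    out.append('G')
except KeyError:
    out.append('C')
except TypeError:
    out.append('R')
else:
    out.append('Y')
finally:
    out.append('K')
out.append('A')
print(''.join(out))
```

Execution trace: 'W' (try body) → 'R' (except TypeError) → 'K' (finally) → 'A' (after the try/except). Output: WRKA

Answer: WRKA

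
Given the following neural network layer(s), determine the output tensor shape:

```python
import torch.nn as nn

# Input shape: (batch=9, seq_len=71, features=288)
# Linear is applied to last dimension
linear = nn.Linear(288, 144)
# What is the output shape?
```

Input: (9, 71, 288) -> Output: (9, 71, 144)

Answer: (9, 71, 144)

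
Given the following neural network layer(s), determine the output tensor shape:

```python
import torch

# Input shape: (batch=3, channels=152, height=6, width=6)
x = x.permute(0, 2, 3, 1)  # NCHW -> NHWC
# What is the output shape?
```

Input: (3, 152, 6, 6) -> Output: (3, 6, 6, 152)

Answer: (3, 6, 6, 152)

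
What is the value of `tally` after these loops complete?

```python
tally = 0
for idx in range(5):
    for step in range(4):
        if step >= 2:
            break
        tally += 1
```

Inner breaks at 2, outer runs 5 times
`tally` takes the values: 0 → 1 → 2 → 3 → 4 → 5 → 6 → 7 → 8 → 9 → 10

Answer: 10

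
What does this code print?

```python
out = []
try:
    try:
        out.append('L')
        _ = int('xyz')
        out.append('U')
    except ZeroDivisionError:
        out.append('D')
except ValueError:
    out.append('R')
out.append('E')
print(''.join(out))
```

Execution trace: 'L' (inner try body) → 'R' (outer except ValueError) → 'E' (after the try/except). Output: LRE

Answer: LRE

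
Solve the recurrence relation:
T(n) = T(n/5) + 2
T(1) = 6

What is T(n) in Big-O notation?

Each step divides n by 5 and adds 2. After log_5(n) steps we reach T(1)=6. So T(n) = 2·log_5(n) + 6 = O(log n).

Answer: O(log n)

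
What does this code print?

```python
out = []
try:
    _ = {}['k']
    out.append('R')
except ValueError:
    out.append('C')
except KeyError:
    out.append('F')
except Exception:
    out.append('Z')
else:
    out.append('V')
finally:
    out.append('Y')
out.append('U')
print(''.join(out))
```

Execution trace: 'F' (except KeyError) → 'Y' (finally) → 'U' (after the try/except). Output: FYU

Answer: FYU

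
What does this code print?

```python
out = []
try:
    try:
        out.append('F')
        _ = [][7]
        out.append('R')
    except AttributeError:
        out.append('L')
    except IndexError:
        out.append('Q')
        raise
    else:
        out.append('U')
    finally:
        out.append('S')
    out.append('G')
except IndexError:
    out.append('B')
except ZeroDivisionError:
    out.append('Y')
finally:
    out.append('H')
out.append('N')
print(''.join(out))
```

Execution trace: 'F' (inner try body) → 'Q' (inner except IndexError) → 'S' (inner finally) → 'B' (except IndexError) → 'H' (finally) → 'N' (after the try/except). Output: FQSBHN

Answer: FQSBHN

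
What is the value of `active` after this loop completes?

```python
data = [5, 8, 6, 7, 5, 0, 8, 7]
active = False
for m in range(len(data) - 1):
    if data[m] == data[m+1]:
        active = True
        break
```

Check consecutive duplicates in [5, 8, 6, 7, 5, 0, 8, 7]
`active` takes the values: False

Answer: False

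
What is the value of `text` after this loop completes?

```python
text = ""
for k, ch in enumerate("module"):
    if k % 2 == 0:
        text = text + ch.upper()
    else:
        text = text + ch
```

Uppercase even positions in 'module'
`text` takes the values: "" → "M" → "Mo" → "MoD" → "MoDu" → "MoDuL" → "MoDuLe"

Answer: "MoDuLe"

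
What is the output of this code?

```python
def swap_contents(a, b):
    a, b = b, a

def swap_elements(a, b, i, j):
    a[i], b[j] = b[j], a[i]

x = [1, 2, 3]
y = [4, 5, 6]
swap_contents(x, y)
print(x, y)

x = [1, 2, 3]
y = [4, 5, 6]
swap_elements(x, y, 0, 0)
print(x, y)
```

Key concept: parameter rebinding vs mutation.
Step by step:
`x = [1, 2, 3]` → x = [1, 2, 3]
`y = [4, 5, 6]` → y = [4, 5, 6]
`swap_contents(x, y)` → no visible change to tracked variables
`print(x, y)` → prints [1, 2, 3] [4, 5, 6]
`x = [1, 2, 3]` → x = [1, 2, 3]
`y = [4, 5, 6]` → y = [4, 5, 6]
`swap_elements(x, y, 0, 0)` → x = [4, 2, 3]; y = [1, 5, 6]
`print(x, y)` → prints [4, 2, 3] [1, 5, 6]

Answer:
[1, 2, 3] [4, 5, 6]
[4, 2, 3] [1, 5, 6]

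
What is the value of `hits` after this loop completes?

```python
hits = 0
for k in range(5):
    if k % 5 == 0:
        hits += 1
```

Count numbers divisible by 5 in range(5)
`hits` takes the values: 0 → 1

Answer: 1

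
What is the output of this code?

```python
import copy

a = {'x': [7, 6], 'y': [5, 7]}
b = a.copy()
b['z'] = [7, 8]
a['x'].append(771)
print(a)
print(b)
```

Key concept: shallow copy of dict with mutable values.
Step by step:
`a = {'x': [7, 6], 'y': [5, 7]}` → a = {'x': [7, 6], 'y': [5, 7]}
`b = a.copy()` → b = {'x': [7, 6], 'y': [5, 7]}
`b['z'] = [7, 8]` → b = {'x': [7, 6], 'y': [5, 7], 'z': [7, 8]}
`a['x'].append(771)` → a = {'x': [7, 6, 771], 'y': [5, 7]}; b = {'x': [7, 6, 771], 'y': [5, 7], 'z': [7, 8]}
`print(a)` → prints {'x': [7, 6, 771], 'y': [5, 7]}
`print(b)` → prints {'x': [7, 6, 771], 'y': [5, 7], 'z': [7, 8]}

Answer:
{'x': [7, 6, 771], 'y': [5, 7]}
{'x': [7, 6, 771], 'y': [5, 7], 'z': [7, 8]}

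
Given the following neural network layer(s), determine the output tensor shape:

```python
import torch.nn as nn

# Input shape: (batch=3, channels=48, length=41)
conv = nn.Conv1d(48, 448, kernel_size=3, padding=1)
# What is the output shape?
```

Input: (3, 48, 41) -> Output: (3, 448, 41)

Answer: (3, 448, 41)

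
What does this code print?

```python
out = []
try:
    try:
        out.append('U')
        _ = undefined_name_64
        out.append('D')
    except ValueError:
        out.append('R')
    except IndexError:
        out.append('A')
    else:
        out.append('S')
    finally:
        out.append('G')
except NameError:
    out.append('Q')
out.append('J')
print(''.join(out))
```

Execution trace: 'U' (try body) → 'G' (finally) → 'Q' (outer except NameError) → 'J' (after the try/except). Output: UGQJ

Answer: UGQJ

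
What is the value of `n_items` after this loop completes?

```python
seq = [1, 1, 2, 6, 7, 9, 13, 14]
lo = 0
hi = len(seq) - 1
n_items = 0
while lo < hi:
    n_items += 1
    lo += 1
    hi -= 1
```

Iterations until pointers meet (list length 8)
`n_items` takes the values: 0 → 1 → 2 → 3 → 4

Answer: 4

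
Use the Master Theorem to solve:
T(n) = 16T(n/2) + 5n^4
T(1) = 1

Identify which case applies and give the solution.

a=16, b=2, f(n)=5n^4. log_2(16) = 4. Since c=4 = 4, Case 2 applies: T(n) = Θ(n^log_b(a) · log n) = O(n^4 log n).

Answer: O(n^4 log n) - Case 2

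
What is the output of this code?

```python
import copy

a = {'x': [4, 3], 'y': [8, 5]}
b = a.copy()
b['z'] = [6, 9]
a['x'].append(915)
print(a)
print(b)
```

Key concept: shallow copy of dict with mutable values.
Step by step:
`a = {'x': [4, 3], 'y': [8, 5]}` → a = {'x': [4, 3], 'y': [8, 5]}
`b = a.copy()` → b = {'x': [4, 3], 'y': [8, 5]}
`b['z'] = [6, 9]` → b = {'x': [4, 3], 'y': [8, 5], 'z': [6, 9]}
`a['x'].append(915)` → a = {'x': [4, 3, 915], 'y': [8, 5]}; b = {'x': [4, 3, 915], 'y': [8, 5], 'z': [6, 9]}
`print(a)` → prints {'x': [4, 3, 915], 'y': [8, 5]}
`print(b)` → prints {'x': [4, 3, 915], 'y': [8, 5], 'z': [6, 9]}

Answer:
{'x': [4, 3, 915], 'y': [8, 5]}
{'x': [4, 3, 915], 'y': [8, 5], 'z': [6, 9]}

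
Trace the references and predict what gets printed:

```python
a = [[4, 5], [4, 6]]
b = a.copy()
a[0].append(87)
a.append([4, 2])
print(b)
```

Key concept: shallow copy with nested lists.
Step by step:
`a = [[4, 5], [4, 6]]` → a = [[4, 5], [4, 6]]
`b = a.copy()` → b = [[4, 5], [4, 6]]
`a[0].append(87)` → a = [[4, 5, 87], [4, 6]]; b = [[4, 5, 87], [4, 6]]
`a.append([4, 2])` → a = [[4, 5, 87], [4, 6], [4, 2]]
`print(b)` → prints [[4, 5, 87], [4, 6]]

Answer: [[4, 5, 87], [4, 6]]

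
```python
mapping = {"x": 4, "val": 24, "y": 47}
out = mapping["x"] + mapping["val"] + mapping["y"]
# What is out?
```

Trace:
`mapping = {"x": 4, "val": 24, "y": 47}` → mapping = {'x': 4, 'val': 24, 'y': 47}
`out = mapping["x"] + mapping["val"] + mapping["y"]` → out = 75
So out = 75

Answer: 75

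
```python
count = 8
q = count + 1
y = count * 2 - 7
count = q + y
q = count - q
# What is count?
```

Trace:
`count = 8` → count = 8
`q = count + 1` → q = 9
`y = count * 2 - 7` → y = 9
`count = q + y` → count = 18
`q = count - q` → q = 9
So count = 18

Answer: 18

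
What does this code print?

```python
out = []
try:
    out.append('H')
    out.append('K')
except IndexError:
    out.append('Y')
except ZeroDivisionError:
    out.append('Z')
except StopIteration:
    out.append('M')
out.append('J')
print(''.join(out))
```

Execution trace: 'H' (try body) → 'K' (try body, no exception) → 'J' (after the try/except). Output: HKJ

Answer: HKJ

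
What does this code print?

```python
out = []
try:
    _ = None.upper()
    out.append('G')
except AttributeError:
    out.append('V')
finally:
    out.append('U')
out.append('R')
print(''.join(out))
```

Execution trace: 'V' (except AttributeError) → 'U' (finally) → 'R' (after the try/except). Output: VUR

Answer: VUR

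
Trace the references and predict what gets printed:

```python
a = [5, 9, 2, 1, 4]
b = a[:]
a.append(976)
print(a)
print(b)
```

Key concept: slice [:] creates copy.
Step by step:
`a = [5, 9, 2, 1, 4]` → a = [5, 9, 2, 1, 4]
`b = a[:]` → b = [5, 9, 2, 1, 4]
`a.append(976)` → a = [5, 9, 2, 1, 4, 976]
`print(a)` → prints [5, 9, 2, 1, 4, 976]
`print(b)` → prints [5, 9, 2, 1, 4]

Answer:
[5, 9, 2, 1, 4, 976]
[5, 9, 2, 1, 4]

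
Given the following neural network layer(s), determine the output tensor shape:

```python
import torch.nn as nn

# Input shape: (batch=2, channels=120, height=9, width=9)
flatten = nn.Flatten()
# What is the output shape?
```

Input: (2, 120, 9, 9) -> Output: (2, 9720)

Answer: (2, 9720)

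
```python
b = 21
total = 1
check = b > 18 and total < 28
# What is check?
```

Trace:
`b = 21` → b = 21
`total = 1` → total = 1
`check = b > 18 and total < 28` → check = True
So check = True

Answer: True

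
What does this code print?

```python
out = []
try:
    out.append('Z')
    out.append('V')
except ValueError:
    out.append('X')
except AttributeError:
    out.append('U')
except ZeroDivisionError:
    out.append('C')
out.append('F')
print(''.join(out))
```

Execution trace: 'Z' (try body) → 'V' (try body, no exception) → 'F' (after the try/except). Output: ZVF

Answer: ZVF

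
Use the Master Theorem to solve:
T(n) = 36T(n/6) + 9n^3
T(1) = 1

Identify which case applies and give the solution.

a=36, b=6, f(n)=9n^3. log_6(36) = 2. Since c=3 > 2 and the regularity condition holds (36(n/6)^3 = (36/6^3)n^3 with 36/6^3 < 1), Case 3 applies: T(n) = Θ(f(n)) = O(n^3).

Answer: O(n^3) - Case 3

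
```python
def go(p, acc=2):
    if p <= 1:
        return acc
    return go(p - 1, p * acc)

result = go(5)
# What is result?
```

Accumulator trace (n, acc): (5, 2) -> (4, 10) -> (3, 40) -> (2, 120) -> (1, 240) -> return 240

Answer: 240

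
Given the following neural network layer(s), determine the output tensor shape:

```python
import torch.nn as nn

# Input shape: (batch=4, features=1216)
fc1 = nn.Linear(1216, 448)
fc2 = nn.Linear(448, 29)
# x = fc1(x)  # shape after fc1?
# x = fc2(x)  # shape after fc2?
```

Input: (4, 1216) -> after fc1: (4, 448) -> Output: (4, 29)

Answer: (4, 29)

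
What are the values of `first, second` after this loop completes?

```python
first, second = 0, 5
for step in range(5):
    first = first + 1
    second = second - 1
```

first goes 0→5, second goes 5→0
`first, second` takes the values: (0, 5) → (1, 5) → (1, 4) → (2, 4) → (2, 3) → (3, 3) → (3, 2) → (4, 2) → (4, 1) → (5, 1) → (5, 0)

Answer: 5, 0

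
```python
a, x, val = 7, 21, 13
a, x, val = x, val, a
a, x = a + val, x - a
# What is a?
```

Trace:
`a, x, val = 7, 21, 13` → a = 7; x = 21; val = 13
`a, x, val = x, val, a` → a = 21; x = 13; val = 7
`a, x = a + val, x - a` → a = 28; x = -8
So a = 28

Answer: 28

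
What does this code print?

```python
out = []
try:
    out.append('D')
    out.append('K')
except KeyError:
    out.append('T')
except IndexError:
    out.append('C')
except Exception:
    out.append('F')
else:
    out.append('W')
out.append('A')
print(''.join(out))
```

Execution trace: 'D' (try body) → 'K' (try body, no exception) → 'W' (else) → 'A' (after the try/except). Output: DKWA

Answer: DKWA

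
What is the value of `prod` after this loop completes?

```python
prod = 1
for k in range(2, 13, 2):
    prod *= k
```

Product of even numbers 2 to 12
`prod` takes the values: 1 → 2 → 8 → 48 → 384 → 3840 → 46080

Answer: 46080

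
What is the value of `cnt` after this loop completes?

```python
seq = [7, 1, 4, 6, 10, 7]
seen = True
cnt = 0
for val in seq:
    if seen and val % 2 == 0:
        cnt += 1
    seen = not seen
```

Count even values at even positions
`cnt` takes the values: 0 → 1 → 2

Answer: 2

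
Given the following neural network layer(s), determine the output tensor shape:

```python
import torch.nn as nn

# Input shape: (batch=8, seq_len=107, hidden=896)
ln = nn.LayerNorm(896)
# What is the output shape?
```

Input: (8, 107, 896) -> Output: (8, 107, 896)

Answer: (8, 107, 896)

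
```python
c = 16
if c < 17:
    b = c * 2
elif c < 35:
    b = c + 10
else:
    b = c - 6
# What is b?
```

Trace:
`c = 16` → c = 16
`if c < 17: ...` → c < 17 is True → b = 32
So b = 32

Answer: 32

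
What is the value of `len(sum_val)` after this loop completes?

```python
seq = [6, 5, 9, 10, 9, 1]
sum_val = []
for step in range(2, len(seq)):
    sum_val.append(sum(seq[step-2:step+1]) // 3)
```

Number of 3-element averages
`sum_val` takes the values: [] → [6] → [6, 8] → [6, 8, 9] → [6, 8, 9, 6]
So `len(sum_val)` = 4

Answer: 4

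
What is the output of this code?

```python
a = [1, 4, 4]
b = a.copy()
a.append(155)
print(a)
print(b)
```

Key concept: list.copy() creates independent copy.
Step by step:
`a = [1, 4, 4]` → a = [1, 4, 4]
`b = a.copy()` → b = [1, 4, 4]
`a.append(155)` → a = [1, 4, 4, 155]
`print(a)` → prints [1, 4, 4, 155]
`print(b)` → prints [1, 4, 4]

Answer:
[1, 4, 4, 155]
[1, 4, 4]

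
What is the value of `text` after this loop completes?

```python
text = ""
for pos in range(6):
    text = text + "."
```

Repeat '.' 6 times
`text` takes the values: "" → "." → ".." → "..." → "...." → "....." → "......"

Answer: "......"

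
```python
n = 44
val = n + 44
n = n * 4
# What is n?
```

Trace:
`n = 44` → n = 44
`val = n + 44` → val = 88
`n = n * 4` → n = 176
So n = 176

Answer: 176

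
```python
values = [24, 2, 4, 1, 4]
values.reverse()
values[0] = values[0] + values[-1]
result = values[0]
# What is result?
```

Trace:
`values = [24, 2, 4, 1, 4]` → values = [24, 2, 4, 1, 4]
`values.reverse()` → values = [4, 1, 4, 2, 24]
`values[0] = values[0] + values[-1]` → values = [28, 1, 4, 2, 24]
`result = values[0]` → result = 28
So result = 28

Answer: 28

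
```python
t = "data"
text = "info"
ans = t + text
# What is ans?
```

Trace:
`t = "data"` → t = 'data'
`text = "info"` → text = 'info'
`ans = t + text` → ans = 'datainfo'
So ans = 'datainfo'

Answer: 'datainfo'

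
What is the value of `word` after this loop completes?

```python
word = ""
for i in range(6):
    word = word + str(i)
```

Concatenate digits 0 to 5
`word` takes the values: "" → "0" → "01" → "012" → "0123" → "01234" → "012345"

Answer: "012345"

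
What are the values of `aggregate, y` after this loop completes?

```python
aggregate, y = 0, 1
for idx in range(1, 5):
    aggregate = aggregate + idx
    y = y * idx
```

Sum and factorial of 1 to 4
`aggregate, y` takes the values: (0, 1) → (1, 1) → (3, 1) → (3, 2) → (6, 2) → (6, 6) → (10, 6) → (10, 24)

Answer: 10, 24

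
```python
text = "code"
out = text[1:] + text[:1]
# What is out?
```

Trace:
`text = "code"` → text = 'code'
`out = text[1:] + text[:1]` → out = 'odec'
So out = 'odec'

Answer: 'odec'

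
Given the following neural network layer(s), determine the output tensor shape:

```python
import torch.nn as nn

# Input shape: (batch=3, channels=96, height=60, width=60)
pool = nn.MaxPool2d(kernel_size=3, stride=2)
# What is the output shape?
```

Input: (3, 96, 60, 60) -> Output: (3, 96, 29, 29)

Answer: (3, 96, 29, 29)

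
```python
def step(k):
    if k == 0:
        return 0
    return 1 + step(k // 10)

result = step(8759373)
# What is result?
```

Count of digits of 8759373: 7

Answer: 7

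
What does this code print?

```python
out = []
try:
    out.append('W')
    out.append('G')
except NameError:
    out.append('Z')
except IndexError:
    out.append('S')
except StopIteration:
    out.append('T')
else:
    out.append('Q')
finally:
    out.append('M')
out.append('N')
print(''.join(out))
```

Execution trace: 'W' (try body) → 'G' (try body, no exception) → 'Q' (else) → 'M' (finally) → 'N' (after the try/except). Output: WGQMN

Answer: WGQMN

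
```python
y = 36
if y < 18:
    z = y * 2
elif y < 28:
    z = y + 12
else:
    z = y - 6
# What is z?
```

Trace:
`y = 36` → y = 36
`if y < 18: ...` → y < 18 is False, y < 28 is False, take else branch → z = 30
So z = 30

Answer: 30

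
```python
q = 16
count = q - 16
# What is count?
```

Trace:
`q = 16` → q = 16
`count = q - 16` → count = 0
So count = 0

Answer: 0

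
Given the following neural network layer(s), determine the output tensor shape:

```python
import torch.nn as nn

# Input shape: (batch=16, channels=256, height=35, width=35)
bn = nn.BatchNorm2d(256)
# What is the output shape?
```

Input: (16, 256, 35, 35) -> Output: (16, 256, 35, 35)

Answer: (16, 256, 35, 35)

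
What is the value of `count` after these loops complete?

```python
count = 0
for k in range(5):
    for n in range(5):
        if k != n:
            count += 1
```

5² - 5 (exclude diagonal)
`count` takes the values: 0 → 1 → 2 → 3 → 4 → 5 → 6 → 7 → 8 → 9 → 10 → 11 → 12 → 13 → 14 → 15 → 16 → 17 → 18 → 19 → 20

Answer: 20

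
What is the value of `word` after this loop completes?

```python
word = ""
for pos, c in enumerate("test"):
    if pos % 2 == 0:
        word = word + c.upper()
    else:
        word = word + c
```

Uppercase even positions in 'test'
`word` takes the values: "" → "T" → "Te" → "TeS" → "TeSt"

Answer: "TeSt"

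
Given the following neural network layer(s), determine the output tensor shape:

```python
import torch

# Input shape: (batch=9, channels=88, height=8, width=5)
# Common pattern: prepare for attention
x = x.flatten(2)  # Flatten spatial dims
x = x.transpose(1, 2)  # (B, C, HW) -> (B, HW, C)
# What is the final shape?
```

Input: (9, 88, 8, 5) -> after flatten(2): (9, 88, 40) -> Output: (9, 40, 88)

Answer: (9, 40, 88)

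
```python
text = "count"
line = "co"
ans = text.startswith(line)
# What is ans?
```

Trace:
`text = "count"` → text = 'count'
`line = "co"` → line = 'co'
`ans = text.startswith(line)` → ans = True
So ans = True

Answer: True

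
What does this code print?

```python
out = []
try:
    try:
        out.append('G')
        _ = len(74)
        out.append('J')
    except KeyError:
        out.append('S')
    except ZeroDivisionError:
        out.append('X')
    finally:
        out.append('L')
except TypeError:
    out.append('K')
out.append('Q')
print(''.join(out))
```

Execution trace: 'G' (try body) → 'L' (finally) → 'K' (outer except TypeError) → 'Q' (after the try/except). Output: GLKQ

Answer: GLKQ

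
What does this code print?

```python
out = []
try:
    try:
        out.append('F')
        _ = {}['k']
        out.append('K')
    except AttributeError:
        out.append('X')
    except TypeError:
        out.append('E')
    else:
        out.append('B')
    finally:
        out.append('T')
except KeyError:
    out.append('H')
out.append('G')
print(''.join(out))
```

Execution trace: 'F' (inner try body) → 'T' (inner finally) → 'H' (outer except KeyError) → 'G' (after the try/except). Output: FTHG

Answer: FTHG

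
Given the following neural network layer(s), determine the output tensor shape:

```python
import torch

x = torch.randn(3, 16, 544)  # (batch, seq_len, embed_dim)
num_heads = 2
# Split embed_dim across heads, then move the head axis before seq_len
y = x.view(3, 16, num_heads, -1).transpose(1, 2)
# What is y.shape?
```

Input: (3, 16, 544) -> head_dim = 544 // 2 = 272; after view: (3, 16, 2, 272) -> after transpose(1, 2): (3, 2, 16, 272) -> Output: (3, 2, 16, 272)

Answer: (3, 2, 16, 272)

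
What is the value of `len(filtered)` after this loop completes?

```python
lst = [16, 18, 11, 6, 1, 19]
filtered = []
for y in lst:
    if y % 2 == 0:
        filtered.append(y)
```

Count even numbers in [16, 18, 11, 6, 1, 19]
`filtered` takes the values: [] → [16] → [16, 18] → [16, 18, 6]
So `len(filtered)` = 3

Answer: 3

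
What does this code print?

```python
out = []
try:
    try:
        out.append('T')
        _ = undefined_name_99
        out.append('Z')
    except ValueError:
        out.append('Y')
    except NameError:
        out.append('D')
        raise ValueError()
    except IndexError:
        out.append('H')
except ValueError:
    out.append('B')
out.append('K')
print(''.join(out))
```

Execution trace: 'T' (inner try body) → 'D' (inner except NameError) → 'B' (outer except ValueError) → 'K' (after the try/except). Output: TDBK

Answer: TDBK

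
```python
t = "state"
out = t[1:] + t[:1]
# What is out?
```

Trace:
`t = "state"` → t = 'state'
`out = t[1:] + t[:1]` → out = 'tates'
So out = 'tates'

Answer: 'tates'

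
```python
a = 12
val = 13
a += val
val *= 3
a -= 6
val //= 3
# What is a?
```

Trace:
`a = 12` → a = 12
`val = 13` → val = 13
`a += val` → a = 25
`val *= 3` → val = 39
`a -= 6` → a = 19
`val //= 3` → val = 13
So a = 19

Answer: 19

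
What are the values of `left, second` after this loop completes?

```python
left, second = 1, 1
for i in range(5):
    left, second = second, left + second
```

Fibonacci: after 5 iterations
`left, second` takes the values: (1, 1) → (1, 2) → (2, 3) → (3, 5) → (5, 8) → (8, 13)

Answer: 8, 13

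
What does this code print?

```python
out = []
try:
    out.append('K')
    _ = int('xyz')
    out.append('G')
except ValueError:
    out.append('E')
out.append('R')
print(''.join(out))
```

Execution trace: 'K' (try body) → 'E' (except ValueError) → 'R' (after the try/except). Output: KER

Answer: KER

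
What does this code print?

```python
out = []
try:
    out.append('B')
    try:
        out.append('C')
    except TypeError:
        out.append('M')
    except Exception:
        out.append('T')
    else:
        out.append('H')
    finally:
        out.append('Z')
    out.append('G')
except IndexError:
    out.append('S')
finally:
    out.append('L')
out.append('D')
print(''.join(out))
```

Execution trace: 'B' (try body) → 'C' (inner try body, no exception) → 'H' (inner else) → 'Z' (inner finally) → 'G' (try body, no exception) → 'L' (finally) → 'D' (after the try/except). Output: BCHZGLD

Answer: BCHZGLD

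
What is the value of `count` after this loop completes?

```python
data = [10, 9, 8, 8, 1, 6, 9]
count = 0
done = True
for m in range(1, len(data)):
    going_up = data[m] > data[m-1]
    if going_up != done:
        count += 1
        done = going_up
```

Count direction changes in [10, 9, 8, 8, 1, 6, 9]
`count` takes the values: 0 → 1 → 2

Answer: 2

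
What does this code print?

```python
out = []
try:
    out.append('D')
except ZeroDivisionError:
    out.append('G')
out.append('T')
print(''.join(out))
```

Execution trace: 'D' (try body, no exception) → 'T' (after the try/except). Output: DT

Answer: DT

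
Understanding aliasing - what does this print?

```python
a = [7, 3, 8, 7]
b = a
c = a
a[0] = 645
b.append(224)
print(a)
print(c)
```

Key concept: multiple aliases.
Step by step:
`a = [7, 3, 8, 7]` → a = [7, 3, 8, 7]
`b = a` → b = [7, 3, 8, 7] (same object as a)
`c = a` → c = [7, 3, 8, 7] (same object as a, b)
`a[0] = 645` → a = [645, 3, 8, 7] (same object as b, c); b = [645, 3, 8, 7] (same object as a, c); c = [645, 3, 8, 7] (same object as a, b)
`b.append(224)` → a = [645, 3, 8, 7, 224] (same object as b, c); b = [645, 3, 8, 7, 224] (same object as a, c); c = [645, 3, 8, 7, 224] (same object as a, b)
`print(a)` → prints [645, 3, 8, 7, 224]
`print(c)` → prints [645, 3, 8, 7, 224]

Answer:
[645, 3, 8, 7, 224]
[645, 3, 8, 7, 224]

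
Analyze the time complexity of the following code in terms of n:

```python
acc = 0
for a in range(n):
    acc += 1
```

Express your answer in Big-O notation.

Each loop level contributes: n. Multiplying the contributions gives O(n).

Answer: O(n)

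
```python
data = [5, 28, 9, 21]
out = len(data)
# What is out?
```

Trace:
`data = [5, 28, 9, 21]` → data = [5, 28, 9, 21]
`out = len(data)` → out = 4
So out = 4

Answer: 4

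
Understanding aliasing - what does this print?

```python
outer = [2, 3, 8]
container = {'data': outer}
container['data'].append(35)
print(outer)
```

Key concept: dict holds reference to list.
Step by step:
`outer = [2, 3, 8]` → outer = [2, 3, 8]
`container = {'data': outer}` → container = {'data': [2, 3, 8]}
`container['data'].append(35)` → outer = [2, 3, 8, 35]; container = {'data': [2, 3, 8, 35]}
`print(outer)` → prints [2, 3, 8, 35]

Answer: [2, 3, 8, 35]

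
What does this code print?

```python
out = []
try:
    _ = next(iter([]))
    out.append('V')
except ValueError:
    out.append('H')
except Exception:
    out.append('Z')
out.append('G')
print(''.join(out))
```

Execution trace: 'Z' (except Exception) → 'G' (after the try/except). Output: ZG

Answer: ZG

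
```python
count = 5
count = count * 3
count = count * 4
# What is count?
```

Trace:
`count = 5` → count = 5
`count = count * 3` → count = 15
`count = count * 4` → count = 60
So count = 60

Answer: 60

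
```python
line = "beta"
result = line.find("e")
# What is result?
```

Trace:
`line = "beta"` → line = 'beta'
`result = line.find("e")` → result = 1
So result = 1

Answer: 1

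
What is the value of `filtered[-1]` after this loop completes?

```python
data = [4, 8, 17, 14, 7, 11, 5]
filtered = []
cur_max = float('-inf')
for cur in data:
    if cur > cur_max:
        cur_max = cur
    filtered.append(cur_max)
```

Running max ends at 17
`filtered` takes the values: [] → [4] → [4, 8] → [4, 8, 17] → [4, 8, 17, 17] → [4, 8, 17, 17, 17] → [4, 8, 17, 17, 17, 17] → [4, 8, 17, 17, 17, 17, 17]
So `filtered[-1]` = 17

Answer: 17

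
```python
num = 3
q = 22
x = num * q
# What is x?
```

Trace:
`num = 3` → num = 3
`q = 22` → q = 22
`x = num * q` → x = 66
So x = 66

Answer: 66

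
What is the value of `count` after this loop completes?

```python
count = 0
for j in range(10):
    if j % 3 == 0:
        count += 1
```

Count numbers divisible by 3 in range(10)
`count` takes the values: 0 → 1 → 2 → 3 → 4

Answer: 4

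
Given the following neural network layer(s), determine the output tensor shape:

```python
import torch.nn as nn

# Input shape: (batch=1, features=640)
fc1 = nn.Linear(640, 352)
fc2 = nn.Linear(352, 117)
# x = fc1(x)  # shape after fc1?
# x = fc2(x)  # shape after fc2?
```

Input: (1, 640) -> after fc1: (1, 352) -> Output: (1, 117)

Answer: (1, 117)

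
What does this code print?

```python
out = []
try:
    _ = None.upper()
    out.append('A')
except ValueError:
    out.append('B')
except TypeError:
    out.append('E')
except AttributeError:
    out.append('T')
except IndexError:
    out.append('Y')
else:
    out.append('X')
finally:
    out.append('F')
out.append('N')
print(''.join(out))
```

Execution trace: 'T' (except AttributeError) → 'F' (finally) → 'N' (after the try/except). Output: TFN

Answer: TFN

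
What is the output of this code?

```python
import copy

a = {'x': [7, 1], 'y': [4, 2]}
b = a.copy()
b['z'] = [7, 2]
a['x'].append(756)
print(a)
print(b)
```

Key concept: shallow copy of dict with mutable values.
Step by step:
`a = {'x': [7, 1], 'y': [4, 2]}` → a = {'x': [7, 1], 'y': [4, 2]}
`b = a.copy()` → b = {'x': [7, 1], 'y': [4, 2]}
`b['z'] = [7, 2]` → b = {'x': [7, 1], 'y': [4, 2], 'z': [7, 2]}
`a['x'].append(756)` → a = {'x': [7, 1, 756], 'y': [4, 2]}; b = {'x': [7, 1, 756], 'y': [4, 2], 'z': [7, 2]}
`print(a)` → prints {'x': [7, 1, 756], 'y': [4, 2]}
`print(b)` → prints {'x': [7, 1, 756], 'y': [4, 2], 'z': [7, 2]}

Answer:
{'x': [7, 1, 756], 'y': [4, 2]}
{'x': [7, 1, 756], 'y': [4, 2], 'z': [7, 2]}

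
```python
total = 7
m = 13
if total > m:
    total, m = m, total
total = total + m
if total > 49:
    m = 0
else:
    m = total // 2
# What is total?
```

Trace:
`total = 7` → total = 7
`m = 13` → m = 13
`if total > m: ...` → total > m is False → no variable changes
`total = total + m` → total = 20
`if total > 49: ...` → total > 49 is False, take else branch → m = 10
So total = 20

Answer: 20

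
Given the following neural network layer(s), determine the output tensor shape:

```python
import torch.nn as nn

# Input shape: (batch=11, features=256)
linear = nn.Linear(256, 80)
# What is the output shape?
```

Input: (11, 256) -> Output: (11, 80)

Answer: (11, 80)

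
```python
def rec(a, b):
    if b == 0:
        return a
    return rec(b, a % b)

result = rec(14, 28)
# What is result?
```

rec(14, 28) -> rec(28, 14) -> rec(14, 0) -> 14

Answer: 14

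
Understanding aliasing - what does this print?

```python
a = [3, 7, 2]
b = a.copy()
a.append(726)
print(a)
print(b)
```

Key concept: list.copy() creates independent copy.
Step by step:
`a = [3, 7, 2]` → a = [3, 7, 2]
`b = a.copy()` → b = [3, 7, 2]
`a.append(726)` → a = [3, 7, 2, 726]
`print(a)` → prints [3, 7, 2, 726]
`print(b)` → prints [3, 7, 2]

Answer:
[3, 7, 2, 726]
[3, 7, 2]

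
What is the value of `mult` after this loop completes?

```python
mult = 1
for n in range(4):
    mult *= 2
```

2^4 = 16
`mult` takes the values: 1 → 2 → 4 → 8 → 16

Answer: 16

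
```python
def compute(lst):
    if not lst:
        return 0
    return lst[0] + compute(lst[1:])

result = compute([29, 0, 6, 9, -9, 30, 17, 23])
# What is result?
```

29 + 0 + 6 + 9 + (-9) + 30 + 17 + 23 + 0 = 105

Answer: 105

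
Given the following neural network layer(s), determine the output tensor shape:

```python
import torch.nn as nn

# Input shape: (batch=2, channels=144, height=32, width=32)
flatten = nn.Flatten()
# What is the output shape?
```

Input: (2, 144, 32, 32) -> Output: (2, 147456)

Answer: (2, 147456)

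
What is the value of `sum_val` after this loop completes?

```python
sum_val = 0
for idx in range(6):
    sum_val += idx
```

Sum of 0 to 5 = 15
`sum_val` takes the values: 0 → 1 → 3 → 6 → 10 → 15

Answer: 15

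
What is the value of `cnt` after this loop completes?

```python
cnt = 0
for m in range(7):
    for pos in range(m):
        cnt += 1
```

Triangle number: 0+1+2+...+6
`cnt` takes the values: 0 → 1 → 2 → 3 → 4 → 5 → 6 → 7 → 8 → 9 → 10 → 11 → 12 → 13 → 14 → 15 → 16 → 17 → 18 → 19 → 20 → 21

Answer: 21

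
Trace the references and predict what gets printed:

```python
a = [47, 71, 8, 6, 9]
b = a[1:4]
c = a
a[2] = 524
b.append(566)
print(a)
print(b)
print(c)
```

Key concept: slice vs alias.
Step by step:
`a = [47, 71, 8, 6, 9]` → a = [47, 71, 8, 6, 9]
`b = a[1:4]` → b = [71, 8, 6]
`c = a` → c = [47, 71, 8, 6, 9] (same object as a)
`a[2] = 524` → a = [47, 71, 524, 6, 9] (same object as c); c = [47, 71, 524, 6, 9] (same object as a)
`b.append(566)` → b = [71, 8, 6, 566]
`print(a)` → prints [47, 71, 524, 6, 9]
`print(b)` → prints [71, 8, 6, 566]
`print(c)` → prints [47, 71, 524, 6, 9]

Answer:
[47, 71, 524, 6, 9]
[71, 8, 6, 566]
[47, 71, 524, 6, 9]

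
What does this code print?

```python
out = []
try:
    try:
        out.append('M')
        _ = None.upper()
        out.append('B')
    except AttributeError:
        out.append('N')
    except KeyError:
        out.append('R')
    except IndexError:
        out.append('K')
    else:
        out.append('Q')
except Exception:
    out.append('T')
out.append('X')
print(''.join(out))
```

Execution trace: 'M' (inner try body) → 'N' (inner except AttributeError) → 'X' (after the try/except). Output: MNX

Answer: MNX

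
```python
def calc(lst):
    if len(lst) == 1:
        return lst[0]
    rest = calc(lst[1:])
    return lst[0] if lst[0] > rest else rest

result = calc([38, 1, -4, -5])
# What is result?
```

Recursive max over [38, 1, -4, -5] = 38

Answer: 38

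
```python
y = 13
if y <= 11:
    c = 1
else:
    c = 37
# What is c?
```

Trace:
`y = 13` → y = 13
`if y <= 11: ...` → y <= 11 is False, take else branch → c = 37
So c = 37

Answer: 37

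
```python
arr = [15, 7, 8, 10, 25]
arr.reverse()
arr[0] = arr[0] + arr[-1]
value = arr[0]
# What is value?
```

Trace:
`arr = [15, 7, 8, 10, 25]` → arr = [15, 7, 8, 10, 25]
`arr.reverse()` → arr = [25, 10, 8, 7, 15]
`arr[0] = arr[0] + arr[-1]` → arr = [40, 10, 8, 7, 15]
`value = arr[0]` → value = 40
So value = 40

Answer: 40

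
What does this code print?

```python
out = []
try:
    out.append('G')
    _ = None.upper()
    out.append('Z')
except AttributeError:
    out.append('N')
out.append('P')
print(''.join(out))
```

Execution trace: 'G' (try body) → 'N' (except AttributeError) → 'P' (after the try/except). Output: GNP

Answer: GNP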